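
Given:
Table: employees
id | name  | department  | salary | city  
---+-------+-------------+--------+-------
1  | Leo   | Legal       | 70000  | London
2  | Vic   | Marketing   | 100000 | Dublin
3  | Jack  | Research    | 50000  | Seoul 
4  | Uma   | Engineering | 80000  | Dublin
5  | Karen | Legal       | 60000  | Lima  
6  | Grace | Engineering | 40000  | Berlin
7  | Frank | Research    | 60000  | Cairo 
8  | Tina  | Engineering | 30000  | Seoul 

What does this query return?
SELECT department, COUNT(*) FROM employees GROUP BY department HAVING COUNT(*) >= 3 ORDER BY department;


Groups with count >= 3:
  Engineering: 3 -> PASS
  Legal: 2 -> filtered out
  Marketing: 1 -> filtered out
  Research: 2 -> filtered out


1 groups:
Engineering, 3


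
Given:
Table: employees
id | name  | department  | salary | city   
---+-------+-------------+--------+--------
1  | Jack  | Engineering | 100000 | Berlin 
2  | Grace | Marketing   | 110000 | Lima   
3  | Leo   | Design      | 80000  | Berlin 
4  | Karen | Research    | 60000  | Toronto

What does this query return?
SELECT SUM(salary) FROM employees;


SUM(salary) = 100000 + 110000 + 80000 + 60000 = 350000

350000


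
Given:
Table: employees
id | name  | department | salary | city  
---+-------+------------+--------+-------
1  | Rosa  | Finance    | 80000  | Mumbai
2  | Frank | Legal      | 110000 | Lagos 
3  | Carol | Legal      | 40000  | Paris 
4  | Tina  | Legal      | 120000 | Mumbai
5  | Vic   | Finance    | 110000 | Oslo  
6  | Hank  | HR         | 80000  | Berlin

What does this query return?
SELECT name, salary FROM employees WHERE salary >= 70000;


Filtering: salary >= 70000
Matching: 5 rows

5 rows:
Rosa, 80000
Frank, 110000
Tina, 120000
Vic, 110000
Hank, 80000


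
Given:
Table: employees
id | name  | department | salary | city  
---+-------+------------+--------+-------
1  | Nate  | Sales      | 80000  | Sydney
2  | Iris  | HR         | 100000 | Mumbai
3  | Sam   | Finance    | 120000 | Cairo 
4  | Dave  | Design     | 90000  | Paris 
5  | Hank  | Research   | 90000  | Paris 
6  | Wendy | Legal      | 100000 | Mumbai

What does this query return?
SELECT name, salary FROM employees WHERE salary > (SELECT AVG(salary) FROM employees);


Subquery: AVG(salary) = 96666.67
Filtering: salary > 96666.67
  Iris (100000) -> MATCH
  Sam (120000) -> MATCH
  Wendy (100000) -> MATCH


3 rows:
Iris, 100000
Sam, 120000
Wendy, 100000


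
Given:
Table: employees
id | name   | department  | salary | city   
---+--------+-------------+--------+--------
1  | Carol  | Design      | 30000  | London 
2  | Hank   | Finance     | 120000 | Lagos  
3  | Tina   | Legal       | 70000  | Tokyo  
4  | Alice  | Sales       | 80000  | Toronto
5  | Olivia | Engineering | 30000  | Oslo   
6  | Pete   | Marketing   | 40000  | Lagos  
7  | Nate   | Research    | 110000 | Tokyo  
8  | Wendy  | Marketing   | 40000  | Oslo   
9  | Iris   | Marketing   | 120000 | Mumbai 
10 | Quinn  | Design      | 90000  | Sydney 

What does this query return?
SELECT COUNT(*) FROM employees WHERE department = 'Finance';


Counting rows where department = 'Finance'
  Hank -> MATCH


1


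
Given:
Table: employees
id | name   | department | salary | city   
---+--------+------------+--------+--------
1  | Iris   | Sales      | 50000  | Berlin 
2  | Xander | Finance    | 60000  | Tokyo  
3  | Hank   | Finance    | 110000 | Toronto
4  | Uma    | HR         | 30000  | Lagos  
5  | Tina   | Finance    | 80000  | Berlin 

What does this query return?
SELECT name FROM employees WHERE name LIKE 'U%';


LIKE 'U%' matches names starting with 'U'
Matching: 1

1 rows:
Uma


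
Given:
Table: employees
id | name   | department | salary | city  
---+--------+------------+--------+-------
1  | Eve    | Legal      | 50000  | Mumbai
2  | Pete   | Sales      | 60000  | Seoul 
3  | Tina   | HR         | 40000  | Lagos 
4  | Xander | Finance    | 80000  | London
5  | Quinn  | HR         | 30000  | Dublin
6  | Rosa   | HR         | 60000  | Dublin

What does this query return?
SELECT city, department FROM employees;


Projecting columns: city, department

6 rows:
Mumbai, Legal
Seoul, Sales
Lagos, HR
London, Finance
Dublin, HR
Dublin, HR


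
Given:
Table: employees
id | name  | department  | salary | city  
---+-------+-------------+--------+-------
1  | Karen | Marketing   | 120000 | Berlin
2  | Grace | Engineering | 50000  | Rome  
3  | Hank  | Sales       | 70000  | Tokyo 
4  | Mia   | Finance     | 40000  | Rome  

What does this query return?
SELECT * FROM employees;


SELECT * returns all 4 rows with all columns

4 rows:
1, Karen, Marketing, 120000, Berlin
2, Grace, Engineering, 50000, Rome
3, Hank, Sales, 70000, Tokyo
4, Mia, Finance, 40000, Rome


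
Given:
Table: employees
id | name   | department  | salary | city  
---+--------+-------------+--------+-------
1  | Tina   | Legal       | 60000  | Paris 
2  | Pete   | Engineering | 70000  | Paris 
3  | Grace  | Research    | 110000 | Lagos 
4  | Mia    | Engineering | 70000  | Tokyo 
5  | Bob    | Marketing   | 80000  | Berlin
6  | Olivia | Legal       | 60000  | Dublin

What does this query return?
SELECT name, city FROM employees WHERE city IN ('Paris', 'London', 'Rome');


Filtering: city IN ('Paris', 'London', 'Rome')
Matching: 2 rows

2 rows:
Tina, Paris
Pete, Paris


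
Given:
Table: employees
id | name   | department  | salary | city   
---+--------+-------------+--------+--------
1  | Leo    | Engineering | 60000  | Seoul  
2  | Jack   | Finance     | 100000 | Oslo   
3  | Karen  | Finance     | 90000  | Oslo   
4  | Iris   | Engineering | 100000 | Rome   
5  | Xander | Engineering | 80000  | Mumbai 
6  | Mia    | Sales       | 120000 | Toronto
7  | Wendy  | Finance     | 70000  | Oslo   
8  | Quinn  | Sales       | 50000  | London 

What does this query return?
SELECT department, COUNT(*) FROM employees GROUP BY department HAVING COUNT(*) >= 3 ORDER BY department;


Groups with count >= 3:
  Engineering: 3 -> PASS
  Finance: 3 -> PASS
  Sales: 2 -> filtered out


2 groups:
Engineering, 3
Finance, 3


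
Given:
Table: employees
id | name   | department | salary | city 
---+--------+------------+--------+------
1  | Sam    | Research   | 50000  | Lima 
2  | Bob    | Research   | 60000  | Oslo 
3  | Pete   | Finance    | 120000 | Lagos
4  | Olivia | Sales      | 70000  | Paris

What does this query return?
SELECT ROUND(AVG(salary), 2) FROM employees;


SUM(salary) = 300000
COUNT = 4
ROUND(AVG, 2) = ROUND(300000 / 4, 2) = 75000.0

75000.0


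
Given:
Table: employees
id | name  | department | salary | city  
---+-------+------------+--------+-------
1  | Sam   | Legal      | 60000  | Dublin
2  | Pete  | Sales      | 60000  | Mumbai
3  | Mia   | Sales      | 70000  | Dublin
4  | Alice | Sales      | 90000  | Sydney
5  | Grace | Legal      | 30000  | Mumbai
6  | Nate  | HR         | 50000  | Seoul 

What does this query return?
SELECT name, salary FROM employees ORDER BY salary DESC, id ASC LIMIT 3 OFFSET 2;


Sort by salary DESC (id ASC tiebreak), then skip 2 and take 3
Rows 3 through 5

3 rows:
Sam, 60000
Pete, 60000
Nate, 50000


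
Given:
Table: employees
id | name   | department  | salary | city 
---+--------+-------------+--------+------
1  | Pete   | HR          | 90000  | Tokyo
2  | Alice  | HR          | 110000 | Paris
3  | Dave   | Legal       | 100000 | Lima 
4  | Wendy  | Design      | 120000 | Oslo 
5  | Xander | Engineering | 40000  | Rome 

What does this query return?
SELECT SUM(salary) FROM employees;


SUM(salary) = 90000 + 110000 + 100000 + 120000 + 40000 = 460000

460000


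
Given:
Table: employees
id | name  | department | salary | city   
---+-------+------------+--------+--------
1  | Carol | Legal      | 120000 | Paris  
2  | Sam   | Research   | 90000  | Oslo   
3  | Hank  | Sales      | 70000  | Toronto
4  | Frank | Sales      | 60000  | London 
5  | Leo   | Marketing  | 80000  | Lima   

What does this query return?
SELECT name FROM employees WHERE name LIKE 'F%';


LIKE 'F%' matches names starting with 'F'
Matching: 1

1 rows:
Frank


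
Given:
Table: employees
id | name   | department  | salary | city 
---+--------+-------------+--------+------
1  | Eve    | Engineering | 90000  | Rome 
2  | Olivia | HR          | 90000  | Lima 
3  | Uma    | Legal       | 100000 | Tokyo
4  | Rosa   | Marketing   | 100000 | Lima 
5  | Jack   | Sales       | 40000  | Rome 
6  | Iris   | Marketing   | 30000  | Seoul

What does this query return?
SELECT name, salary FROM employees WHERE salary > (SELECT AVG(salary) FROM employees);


Subquery: AVG(salary) = 75000.0
Filtering: salary > 75000.0
  Eve (90000) -> MATCH
  Olivia (90000) -> MATCH
  Uma (100000) -> MATCH
  Rosa (100000) -> MATCH


4 rows:
Eve, 90000
Olivia, 90000
Uma, 100000
Rosa, 100000


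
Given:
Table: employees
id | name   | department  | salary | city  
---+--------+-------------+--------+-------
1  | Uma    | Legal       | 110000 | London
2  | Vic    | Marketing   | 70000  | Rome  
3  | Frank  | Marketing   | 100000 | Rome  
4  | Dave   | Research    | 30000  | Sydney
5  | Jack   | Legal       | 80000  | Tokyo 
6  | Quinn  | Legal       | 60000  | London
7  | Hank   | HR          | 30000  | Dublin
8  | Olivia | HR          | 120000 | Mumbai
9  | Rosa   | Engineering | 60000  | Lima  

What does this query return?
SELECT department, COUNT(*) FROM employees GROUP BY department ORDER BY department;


Assigning each row to its department group:
  Uma -> Legal
  Vic -> Marketing
  Frank -> Marketing
  Dave -> Research
  Jack -> Legal
  Quinn -> Legal
  Hank -> HR
  Olivia -> HR
  Rosa -> Engineering


5 groups:
Engineering, 1
HR, 2
Legal, 3
Marketing, 2
Research, 1


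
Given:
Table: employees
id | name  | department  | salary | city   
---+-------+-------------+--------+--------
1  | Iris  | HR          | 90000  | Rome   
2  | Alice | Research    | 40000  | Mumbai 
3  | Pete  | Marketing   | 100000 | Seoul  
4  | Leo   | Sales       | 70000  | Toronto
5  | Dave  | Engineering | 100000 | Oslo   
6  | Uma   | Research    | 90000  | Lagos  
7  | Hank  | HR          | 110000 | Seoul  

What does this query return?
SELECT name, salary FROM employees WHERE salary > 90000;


Filtering: salary > 90000
Matching: 3 rows

3 rows:
Pete, 100000
Dave, 100000
Hank, 110000


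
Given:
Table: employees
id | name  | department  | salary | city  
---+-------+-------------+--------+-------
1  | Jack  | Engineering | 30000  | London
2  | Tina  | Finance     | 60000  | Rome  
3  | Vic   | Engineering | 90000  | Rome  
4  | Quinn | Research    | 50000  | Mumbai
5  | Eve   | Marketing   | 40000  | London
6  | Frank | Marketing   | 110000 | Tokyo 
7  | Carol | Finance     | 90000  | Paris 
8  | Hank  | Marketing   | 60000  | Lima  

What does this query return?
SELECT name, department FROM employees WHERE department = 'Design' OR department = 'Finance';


Filtering: department = 'Design' OR 'Finance'
Matching: 2 rows

2 rows:
Tina, Finance
Carol, Finance


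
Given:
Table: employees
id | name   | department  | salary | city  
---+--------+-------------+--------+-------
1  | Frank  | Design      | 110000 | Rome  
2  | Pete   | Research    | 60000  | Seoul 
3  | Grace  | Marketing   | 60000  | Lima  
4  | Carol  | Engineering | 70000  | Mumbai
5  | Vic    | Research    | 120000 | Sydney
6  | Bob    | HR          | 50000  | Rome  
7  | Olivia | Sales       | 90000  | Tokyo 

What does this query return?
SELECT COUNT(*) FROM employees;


COUNT(*) counts all rows

7


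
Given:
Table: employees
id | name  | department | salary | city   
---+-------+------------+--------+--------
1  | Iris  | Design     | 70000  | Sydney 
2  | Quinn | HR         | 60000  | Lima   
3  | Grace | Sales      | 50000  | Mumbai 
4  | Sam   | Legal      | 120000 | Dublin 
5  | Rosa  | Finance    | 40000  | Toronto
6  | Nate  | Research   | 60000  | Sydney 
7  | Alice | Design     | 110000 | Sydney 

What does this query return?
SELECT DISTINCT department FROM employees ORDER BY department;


All 'department' values (row order): Design, HR, Sales, Legal, Finance, Research, Design
Removing duplicates leaves 6 unique value(s).

6 values:
Design
Finance
HR
Legal
Research
Sales


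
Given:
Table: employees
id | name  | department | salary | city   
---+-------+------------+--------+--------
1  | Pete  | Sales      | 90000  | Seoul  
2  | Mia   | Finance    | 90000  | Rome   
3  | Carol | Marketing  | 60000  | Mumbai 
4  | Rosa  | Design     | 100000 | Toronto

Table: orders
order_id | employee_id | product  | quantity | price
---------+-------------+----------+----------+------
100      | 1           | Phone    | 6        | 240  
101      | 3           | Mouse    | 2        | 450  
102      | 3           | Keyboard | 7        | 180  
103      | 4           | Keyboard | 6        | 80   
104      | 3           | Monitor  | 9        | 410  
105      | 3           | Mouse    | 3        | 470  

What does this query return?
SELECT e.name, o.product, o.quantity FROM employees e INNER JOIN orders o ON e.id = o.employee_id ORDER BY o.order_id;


Joining employees.id = orders.employee_id:
  employee Pete (id=1) -> order Phone
  employee Carol (id=3) -> order Mouse
  employee Carol (id=3) -> order Keyboard
  employee Rosa (id=4) -> order Keyboard
  employee Carol (id=3) -> order Monitor
  employee Carol (id=3) -> order Mouse


6 rows:
Pete, Phone, 6
Carol, Mouse, 2
Carol, Keyboard, 7
Rosa, Keyboard, 6
Carol, Monitor, 9
Carol, Mouse, 3


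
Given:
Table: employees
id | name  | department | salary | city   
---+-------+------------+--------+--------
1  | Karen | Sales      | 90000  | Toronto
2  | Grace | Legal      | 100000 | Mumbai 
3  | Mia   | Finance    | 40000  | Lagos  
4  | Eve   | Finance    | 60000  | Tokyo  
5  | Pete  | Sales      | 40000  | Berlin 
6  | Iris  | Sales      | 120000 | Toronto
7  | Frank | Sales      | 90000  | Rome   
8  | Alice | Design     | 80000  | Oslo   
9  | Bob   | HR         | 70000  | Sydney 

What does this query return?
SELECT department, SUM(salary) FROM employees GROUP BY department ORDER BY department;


Summing salary within each department:
  Design: 80000 = 80000
  Finance: 40000 + 60000 = 100000
  HR: 70000 = 70000
  Legal: 100000 = 100000
  Sales: 90000 + 40000 + 120000 + 90000 = 340000


5 groups:
Design, 80000
Finance, 100000
HR, 70000
Legal, 100000
Sales, 340000


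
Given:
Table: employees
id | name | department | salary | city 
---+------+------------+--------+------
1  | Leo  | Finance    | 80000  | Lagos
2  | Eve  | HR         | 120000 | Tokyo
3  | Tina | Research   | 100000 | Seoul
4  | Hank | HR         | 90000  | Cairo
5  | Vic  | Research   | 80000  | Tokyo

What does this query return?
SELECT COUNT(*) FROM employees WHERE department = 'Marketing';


Counting rows where department = 'Marketing'


0


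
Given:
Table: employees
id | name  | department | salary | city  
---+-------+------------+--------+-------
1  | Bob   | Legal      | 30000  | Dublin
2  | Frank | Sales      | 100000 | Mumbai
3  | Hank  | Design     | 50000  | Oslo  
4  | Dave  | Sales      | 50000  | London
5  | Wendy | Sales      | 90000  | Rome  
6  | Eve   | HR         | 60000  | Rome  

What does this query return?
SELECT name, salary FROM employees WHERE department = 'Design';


Filtering: department = 'Design'
Matching rows: 1

1 rows:
Hank, 50000


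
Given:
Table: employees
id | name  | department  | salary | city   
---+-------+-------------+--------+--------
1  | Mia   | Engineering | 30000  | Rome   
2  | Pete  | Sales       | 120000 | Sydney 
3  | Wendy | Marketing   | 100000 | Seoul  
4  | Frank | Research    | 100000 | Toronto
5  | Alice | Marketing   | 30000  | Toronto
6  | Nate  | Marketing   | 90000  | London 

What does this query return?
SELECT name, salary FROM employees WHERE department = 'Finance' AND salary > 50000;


Filtering: department = 'Finance' AND salary > 50000
Matching: 0 rows

Empty result set (0 rows)


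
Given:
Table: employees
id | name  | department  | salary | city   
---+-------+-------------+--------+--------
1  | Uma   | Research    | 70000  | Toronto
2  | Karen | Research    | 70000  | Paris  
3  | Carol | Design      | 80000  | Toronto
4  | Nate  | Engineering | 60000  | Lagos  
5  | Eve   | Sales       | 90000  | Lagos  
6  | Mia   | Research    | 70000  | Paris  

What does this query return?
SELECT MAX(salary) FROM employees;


Salaries: 70000, 70000, 80000, 60000, 90000, 70000
MAX = 90000

90000


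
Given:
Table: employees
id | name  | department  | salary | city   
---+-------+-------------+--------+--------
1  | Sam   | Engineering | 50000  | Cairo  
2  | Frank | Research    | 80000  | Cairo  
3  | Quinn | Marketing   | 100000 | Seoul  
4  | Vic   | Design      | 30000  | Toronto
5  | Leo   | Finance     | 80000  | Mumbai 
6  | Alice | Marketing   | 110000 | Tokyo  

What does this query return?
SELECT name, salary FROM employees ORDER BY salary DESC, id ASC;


Sorting by salary DESC, then id ASC for ties

6 rows:
Alice, 110000
Quinn, 100000
Frank, 80000
Leo, 80000
Sam, 50000
Vic, 30000


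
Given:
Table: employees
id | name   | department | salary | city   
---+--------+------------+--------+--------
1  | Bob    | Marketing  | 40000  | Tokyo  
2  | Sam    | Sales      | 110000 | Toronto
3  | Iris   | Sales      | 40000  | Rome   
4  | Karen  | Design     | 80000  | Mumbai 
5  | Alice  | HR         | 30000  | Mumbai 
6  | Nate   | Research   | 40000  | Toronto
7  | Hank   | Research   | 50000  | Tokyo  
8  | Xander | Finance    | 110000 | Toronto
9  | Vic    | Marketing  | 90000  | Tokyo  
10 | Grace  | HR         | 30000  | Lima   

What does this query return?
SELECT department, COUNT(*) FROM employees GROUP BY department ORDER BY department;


Assigning each row to its department group:
  Bob -> Marketing
  Sam -> Sales
  Iris -> Sales
  Karen -> Design
  Alice -> HR
  Nate -> Research
  Hank -> Research
  Xander -> Finance
  Vic -> Marketing
  Grace -> HR


6 groups:
Design, 1
Finance, 1
HR, 2
Marketing, 2
Research, 2
Sales, 2


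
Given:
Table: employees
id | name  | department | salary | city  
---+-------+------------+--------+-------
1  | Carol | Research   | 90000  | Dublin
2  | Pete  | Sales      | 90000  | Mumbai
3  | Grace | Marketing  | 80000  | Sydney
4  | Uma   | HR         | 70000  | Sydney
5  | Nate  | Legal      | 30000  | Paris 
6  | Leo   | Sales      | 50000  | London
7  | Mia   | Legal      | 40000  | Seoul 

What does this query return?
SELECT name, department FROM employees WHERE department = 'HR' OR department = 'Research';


Filtering: department = 'HR' OR 'Research'
Matching: 2 rows

2 rows:
Carol, Research
Uma, HR


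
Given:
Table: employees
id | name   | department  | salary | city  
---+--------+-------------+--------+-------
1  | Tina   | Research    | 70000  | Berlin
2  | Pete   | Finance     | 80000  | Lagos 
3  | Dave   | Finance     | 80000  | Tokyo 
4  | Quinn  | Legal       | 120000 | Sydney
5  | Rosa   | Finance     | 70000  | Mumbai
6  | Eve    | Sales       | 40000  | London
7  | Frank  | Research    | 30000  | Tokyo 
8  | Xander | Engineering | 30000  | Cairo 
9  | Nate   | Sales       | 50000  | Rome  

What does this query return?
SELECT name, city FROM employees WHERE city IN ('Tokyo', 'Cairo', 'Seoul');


Filtering: city IN ('Tokyo', 'Cairo', 'Seoul')
Matching: 3 rows

3 rows:
Dave, Tokyo
Frank, Tokyo
Xander, Cairo


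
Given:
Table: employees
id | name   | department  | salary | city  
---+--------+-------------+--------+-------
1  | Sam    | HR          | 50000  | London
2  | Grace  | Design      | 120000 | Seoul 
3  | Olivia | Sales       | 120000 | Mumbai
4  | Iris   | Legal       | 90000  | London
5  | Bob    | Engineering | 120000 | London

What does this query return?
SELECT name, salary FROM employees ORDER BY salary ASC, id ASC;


Sorting by salary ASC, then id ASC for ties

5 rows:
Sam, 50000
Iris, 90000
Grace, 120000
Olivia, 120000
Bob, 120000


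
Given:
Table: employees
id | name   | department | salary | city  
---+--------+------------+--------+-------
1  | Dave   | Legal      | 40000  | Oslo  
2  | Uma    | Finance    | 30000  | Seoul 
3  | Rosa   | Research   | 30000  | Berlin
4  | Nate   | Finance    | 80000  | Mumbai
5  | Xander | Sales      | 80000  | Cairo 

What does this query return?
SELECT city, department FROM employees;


Projecting columns: city, department

5 rows:
Oslo, Legal
Seoul, Finance
Berlin, Research
Mumbai, Finance
Cairo, Sales


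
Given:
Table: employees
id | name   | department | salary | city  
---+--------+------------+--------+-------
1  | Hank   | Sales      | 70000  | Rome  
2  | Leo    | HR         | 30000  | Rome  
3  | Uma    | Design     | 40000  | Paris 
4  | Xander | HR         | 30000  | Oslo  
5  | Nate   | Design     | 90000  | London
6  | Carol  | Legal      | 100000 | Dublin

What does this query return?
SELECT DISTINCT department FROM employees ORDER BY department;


All 'department' values (row order): Sales, HR, Design, HR, Design, Legal
Removing duplicates leaves 4 unique value(s).

4 values:
Design
HR
Legal
Sales


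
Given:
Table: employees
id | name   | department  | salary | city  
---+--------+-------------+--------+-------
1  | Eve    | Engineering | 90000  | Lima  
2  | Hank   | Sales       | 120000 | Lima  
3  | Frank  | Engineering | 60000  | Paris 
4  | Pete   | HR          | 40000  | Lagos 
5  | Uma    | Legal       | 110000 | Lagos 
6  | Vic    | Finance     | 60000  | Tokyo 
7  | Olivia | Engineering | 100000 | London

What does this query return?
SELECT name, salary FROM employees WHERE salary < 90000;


Filtering: salary < 90000
Matching: 3 rows

3 rows:
Frank, 60000
Pete, 40000
Vic, 60000


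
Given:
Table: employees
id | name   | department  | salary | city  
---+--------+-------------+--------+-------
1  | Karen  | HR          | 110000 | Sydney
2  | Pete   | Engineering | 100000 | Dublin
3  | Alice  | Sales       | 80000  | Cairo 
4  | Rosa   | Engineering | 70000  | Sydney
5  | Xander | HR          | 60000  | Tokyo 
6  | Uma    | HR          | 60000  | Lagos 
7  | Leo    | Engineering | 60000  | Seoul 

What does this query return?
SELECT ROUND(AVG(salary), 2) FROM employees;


SUM(salary) = 540000
COUNT = 7
ROUND(AVG, 2) = ROUND(540000 / 7, 2) = 77142.86

77142.86


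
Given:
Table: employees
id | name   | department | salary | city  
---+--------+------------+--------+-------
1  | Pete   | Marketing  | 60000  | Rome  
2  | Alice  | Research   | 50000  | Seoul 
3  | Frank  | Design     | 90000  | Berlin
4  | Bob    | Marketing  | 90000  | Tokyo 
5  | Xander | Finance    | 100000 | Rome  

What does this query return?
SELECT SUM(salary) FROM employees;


SUM(salary) = 60000 + 50000 + 90000 + 90000 + 100000 = 390000

390000


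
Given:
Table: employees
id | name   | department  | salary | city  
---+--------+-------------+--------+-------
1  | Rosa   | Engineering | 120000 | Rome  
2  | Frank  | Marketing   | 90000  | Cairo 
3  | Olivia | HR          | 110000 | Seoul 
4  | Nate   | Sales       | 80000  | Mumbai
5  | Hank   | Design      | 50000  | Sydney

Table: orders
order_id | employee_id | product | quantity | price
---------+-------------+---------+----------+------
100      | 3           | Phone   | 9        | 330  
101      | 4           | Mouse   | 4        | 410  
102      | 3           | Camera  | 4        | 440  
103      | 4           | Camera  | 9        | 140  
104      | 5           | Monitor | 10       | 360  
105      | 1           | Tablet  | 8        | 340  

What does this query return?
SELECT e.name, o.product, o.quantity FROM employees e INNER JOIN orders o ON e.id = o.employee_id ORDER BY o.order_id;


Joining employees.id = orders.employee_id:
  employee Olivia (id=3) -> order Phone
  employee Nate (id=4) -> order Mouse
  employee Olivia (id=3) -> order Camera
  employee Nate (id=4) -> order Camera
  employee Hank (id=5) -> order Monitor
  employee Rosa (id=1) -> order Tablet


6 rows:
Olivia, Phone, 9
Nate, Mouse, 4
Olivia, Camera, 4
Nate, Camera, 9
Hank, Monitor, 10
Rosa, Tablet, 8


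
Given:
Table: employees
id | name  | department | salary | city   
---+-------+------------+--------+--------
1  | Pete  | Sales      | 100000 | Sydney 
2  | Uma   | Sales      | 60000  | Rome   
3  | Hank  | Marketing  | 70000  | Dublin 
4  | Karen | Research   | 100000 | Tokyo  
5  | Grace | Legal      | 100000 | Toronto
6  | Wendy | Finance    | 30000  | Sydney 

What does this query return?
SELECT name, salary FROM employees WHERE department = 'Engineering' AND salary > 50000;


Filtering: department = 'Engineering' AND salary > 50000
Matching: 0 rows

Empty result set (0 rows)


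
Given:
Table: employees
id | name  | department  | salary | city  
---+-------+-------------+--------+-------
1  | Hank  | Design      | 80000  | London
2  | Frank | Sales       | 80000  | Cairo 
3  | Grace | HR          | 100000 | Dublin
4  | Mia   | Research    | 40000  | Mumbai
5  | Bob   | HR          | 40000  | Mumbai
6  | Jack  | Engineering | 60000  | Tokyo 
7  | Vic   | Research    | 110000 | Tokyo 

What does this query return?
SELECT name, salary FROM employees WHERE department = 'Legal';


Filtering: department = 'Legal'
Matching rows: 0

Empty result set (0 rows)


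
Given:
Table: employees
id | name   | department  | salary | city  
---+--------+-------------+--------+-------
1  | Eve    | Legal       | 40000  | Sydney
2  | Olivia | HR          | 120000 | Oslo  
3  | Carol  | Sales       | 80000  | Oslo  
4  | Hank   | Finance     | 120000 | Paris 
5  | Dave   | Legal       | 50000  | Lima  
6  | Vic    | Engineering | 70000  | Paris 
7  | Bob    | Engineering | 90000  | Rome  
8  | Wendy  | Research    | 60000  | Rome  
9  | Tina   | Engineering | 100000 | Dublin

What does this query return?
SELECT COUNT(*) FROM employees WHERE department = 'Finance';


Counting rows where department = 'Finance'
  Hank -> MATCH


1


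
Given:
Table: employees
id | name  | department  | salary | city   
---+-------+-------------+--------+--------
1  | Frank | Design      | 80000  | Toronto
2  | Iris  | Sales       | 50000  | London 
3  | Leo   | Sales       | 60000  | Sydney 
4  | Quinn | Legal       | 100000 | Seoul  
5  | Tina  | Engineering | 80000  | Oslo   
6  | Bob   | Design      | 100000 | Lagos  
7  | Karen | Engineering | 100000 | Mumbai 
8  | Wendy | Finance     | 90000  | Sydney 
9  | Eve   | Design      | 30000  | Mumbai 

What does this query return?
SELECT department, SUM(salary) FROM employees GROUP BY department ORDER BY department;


Summing salary within each department:
  Design: 80000 + 100000 + 30000 = 210000
  Engineering: 80000 + 100000 = 180000
  Finance: 90000 = 90000
  Legal: 100000 = 100000
  Sales: 50000 + 60000 = 110000


5 groups:
Design, 210000
Engineering, 180000
Finance, 90000
Legal, 100000
Sales, 110000


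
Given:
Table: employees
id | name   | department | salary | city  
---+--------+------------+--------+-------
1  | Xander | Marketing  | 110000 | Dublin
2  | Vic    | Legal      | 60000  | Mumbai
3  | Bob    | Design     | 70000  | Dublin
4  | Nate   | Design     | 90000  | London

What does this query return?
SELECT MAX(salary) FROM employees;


Salaries: 110000, 60000, 70000, 90000
MAX = 110000

110000


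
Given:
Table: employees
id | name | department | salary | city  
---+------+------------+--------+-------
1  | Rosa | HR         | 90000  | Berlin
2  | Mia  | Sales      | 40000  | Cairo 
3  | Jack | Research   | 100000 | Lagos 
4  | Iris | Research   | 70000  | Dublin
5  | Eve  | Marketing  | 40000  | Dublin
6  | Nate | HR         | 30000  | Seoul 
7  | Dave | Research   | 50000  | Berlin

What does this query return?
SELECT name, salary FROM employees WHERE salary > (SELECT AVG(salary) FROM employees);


Subquery: AVG(salary) = 60000.0
Filtering: salary > 60000.0
  Rosa (90000) -> MATCH
  Jack (100000) -> MATCH
  Iris (70000) -> MATCH


3 rows:
Rosa, 90000
Jack, 100000
Iris, 70000


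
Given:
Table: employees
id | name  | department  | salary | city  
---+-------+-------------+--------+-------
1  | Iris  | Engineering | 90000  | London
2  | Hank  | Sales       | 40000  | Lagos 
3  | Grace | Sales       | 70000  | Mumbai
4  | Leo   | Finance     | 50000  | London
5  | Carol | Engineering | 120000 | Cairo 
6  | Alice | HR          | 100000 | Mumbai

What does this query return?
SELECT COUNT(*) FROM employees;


COUNT(*) counts all rows

6


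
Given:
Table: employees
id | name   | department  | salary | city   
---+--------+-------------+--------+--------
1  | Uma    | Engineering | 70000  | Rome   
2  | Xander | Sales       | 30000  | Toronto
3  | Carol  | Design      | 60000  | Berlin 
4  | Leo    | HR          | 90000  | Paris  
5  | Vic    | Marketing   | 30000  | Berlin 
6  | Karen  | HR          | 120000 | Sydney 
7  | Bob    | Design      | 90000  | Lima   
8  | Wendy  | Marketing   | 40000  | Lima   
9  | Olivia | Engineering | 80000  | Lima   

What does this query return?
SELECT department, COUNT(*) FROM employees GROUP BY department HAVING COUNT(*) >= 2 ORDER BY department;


Groups with count >= 2:
  Design: 2 -> PASS
  Engineering: 2 -> PASS
  HR: 2 -> PASS
  Marketing: 2 -> PASS
  Sales: 1 -> filtered out


4 groups:
Design, 2
Engineering, 2
HR, 2
Marketing, 2


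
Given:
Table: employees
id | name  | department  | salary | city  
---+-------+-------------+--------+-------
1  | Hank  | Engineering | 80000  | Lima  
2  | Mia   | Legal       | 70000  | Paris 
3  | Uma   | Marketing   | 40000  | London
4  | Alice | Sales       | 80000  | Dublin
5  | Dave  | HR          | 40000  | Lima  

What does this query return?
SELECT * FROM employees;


SELECT * returns all 5 rows with all columns

5 rows:
1, Hank, Engineering, 80000, Lima
2, Mia, Legal, 70000, Paris
3, Uma, Marketing, 40000, London
4, Alice, Sales, 80000, Dublin
5, Dave, HR, 40000, Lima


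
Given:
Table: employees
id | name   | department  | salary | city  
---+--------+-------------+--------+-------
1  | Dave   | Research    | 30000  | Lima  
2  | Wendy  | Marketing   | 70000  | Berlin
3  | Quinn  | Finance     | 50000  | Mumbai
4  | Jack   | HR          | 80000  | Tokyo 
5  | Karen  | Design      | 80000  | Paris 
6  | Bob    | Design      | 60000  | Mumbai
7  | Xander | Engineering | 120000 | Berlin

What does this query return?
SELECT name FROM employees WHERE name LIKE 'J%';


LIKE 'J%' matches names starting with 'J'
Matching: 1

1 rows:
Jack


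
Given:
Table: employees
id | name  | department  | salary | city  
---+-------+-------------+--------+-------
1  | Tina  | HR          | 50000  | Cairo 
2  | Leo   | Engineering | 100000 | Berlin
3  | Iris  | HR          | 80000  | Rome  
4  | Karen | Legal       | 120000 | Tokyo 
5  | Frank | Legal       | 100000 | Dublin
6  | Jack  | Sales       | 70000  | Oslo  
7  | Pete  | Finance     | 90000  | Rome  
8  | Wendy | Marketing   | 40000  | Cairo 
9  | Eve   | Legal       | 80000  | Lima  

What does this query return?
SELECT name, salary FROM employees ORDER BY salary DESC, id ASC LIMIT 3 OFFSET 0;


Sort by salary DESC (id ASC tiebreak), then skip 0 and take 3
Rows 1 through 3

3 rows:
Karen, 120000
Leo, 100000
Frank, 100000


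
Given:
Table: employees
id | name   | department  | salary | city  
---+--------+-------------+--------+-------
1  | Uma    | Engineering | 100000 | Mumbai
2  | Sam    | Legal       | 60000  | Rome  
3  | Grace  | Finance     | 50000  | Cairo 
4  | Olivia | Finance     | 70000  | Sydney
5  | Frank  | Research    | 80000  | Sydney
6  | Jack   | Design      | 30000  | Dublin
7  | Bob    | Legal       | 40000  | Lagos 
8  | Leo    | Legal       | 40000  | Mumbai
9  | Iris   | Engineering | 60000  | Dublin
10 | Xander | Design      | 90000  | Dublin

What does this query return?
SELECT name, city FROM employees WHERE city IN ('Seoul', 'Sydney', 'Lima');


Filtering: city IN ('Seoul', 'Sydney', 'Lima')
Matching: 2 rows

2 rows:
Olivia, Sydney
Frank, Sydney


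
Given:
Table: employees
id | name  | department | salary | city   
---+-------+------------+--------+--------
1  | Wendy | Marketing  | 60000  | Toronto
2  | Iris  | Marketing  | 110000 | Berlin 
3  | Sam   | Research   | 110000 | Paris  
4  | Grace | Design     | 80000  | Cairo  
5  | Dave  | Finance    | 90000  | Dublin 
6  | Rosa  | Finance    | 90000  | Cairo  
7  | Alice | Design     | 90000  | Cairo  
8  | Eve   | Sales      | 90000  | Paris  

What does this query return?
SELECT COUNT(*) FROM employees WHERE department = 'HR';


Counting rows where department = 'HR'


0


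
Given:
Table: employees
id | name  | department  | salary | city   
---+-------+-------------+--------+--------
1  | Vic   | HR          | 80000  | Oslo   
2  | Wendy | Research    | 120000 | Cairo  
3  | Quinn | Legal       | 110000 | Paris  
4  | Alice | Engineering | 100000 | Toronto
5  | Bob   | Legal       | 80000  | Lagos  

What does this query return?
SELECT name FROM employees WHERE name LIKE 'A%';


LIKE 'A%' matches names starting with 'A'
Matching: 1

1 rows:
Alice


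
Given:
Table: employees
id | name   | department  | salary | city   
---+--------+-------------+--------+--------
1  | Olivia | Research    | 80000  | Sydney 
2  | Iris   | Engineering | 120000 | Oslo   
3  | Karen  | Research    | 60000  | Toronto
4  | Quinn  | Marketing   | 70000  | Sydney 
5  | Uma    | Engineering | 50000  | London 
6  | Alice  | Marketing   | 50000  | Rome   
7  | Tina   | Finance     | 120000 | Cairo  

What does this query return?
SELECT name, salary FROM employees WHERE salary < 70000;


Filtering: salary < 70000
Matching: 3 rows

3 rows:
Karen, 60000
Uma, 50000
Alice, 50000


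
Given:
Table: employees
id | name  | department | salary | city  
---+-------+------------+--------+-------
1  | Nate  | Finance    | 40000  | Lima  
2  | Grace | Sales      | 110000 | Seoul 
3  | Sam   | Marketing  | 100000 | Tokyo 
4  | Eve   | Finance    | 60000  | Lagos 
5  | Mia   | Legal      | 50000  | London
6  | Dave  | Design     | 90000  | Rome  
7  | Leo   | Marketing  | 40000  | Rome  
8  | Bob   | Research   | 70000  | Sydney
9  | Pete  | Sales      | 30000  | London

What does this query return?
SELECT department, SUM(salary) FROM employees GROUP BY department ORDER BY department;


Summing salary within each department:
  Design: 90000 = 90000
  Finance: 40000 + 60000 = 100000
  Legal: 50000 = 50000
  Marketing: 100000 + 40000 = 140000
  Research: 70000 = 70000
  Sales: 110000 + 30000 = 140000


6 groups:
Design, 90000
Finance, 100000
Legal, 50000
Marketing, 140000
Research, 70000
Sales, 140000


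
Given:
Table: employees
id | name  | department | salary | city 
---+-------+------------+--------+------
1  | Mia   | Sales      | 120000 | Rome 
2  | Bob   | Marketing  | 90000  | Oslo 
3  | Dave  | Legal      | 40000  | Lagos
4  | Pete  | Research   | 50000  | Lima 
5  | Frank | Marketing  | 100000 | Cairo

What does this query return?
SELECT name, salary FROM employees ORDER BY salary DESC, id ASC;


Sorting by salary DESC, then id ASC for ties

5 rows:
Mia, 120000
Frank, 100000
Bob, 90000
Pete, 50000
Dave, 40000


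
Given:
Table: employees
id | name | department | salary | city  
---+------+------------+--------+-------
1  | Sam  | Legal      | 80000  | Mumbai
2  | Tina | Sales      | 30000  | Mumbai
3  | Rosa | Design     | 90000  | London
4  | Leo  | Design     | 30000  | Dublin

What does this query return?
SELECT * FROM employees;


SELECT * returns all 4 rows with all columns

4 rows:
1, Sam, Legal, 80000, Mumbai
2, Tina, Sales, 30000, Mumbai
3, Rosa, Design, 90000, London
4, Leo, Design, 30000, Dublin


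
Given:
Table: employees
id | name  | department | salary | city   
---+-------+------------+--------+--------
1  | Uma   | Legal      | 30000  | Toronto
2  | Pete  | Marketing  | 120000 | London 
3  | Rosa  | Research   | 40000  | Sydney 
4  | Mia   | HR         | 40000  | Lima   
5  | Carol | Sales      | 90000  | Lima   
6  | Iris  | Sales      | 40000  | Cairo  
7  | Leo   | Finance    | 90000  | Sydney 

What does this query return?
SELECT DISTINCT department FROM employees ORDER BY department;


All 'department' values (row order): Legal, Marketing, Research, HR, Sales, Sales, Finance
Removing duplicates leaves 6 unique value(s).

6 values:
Finance
HR
Legal
Marketing
Research
Sales


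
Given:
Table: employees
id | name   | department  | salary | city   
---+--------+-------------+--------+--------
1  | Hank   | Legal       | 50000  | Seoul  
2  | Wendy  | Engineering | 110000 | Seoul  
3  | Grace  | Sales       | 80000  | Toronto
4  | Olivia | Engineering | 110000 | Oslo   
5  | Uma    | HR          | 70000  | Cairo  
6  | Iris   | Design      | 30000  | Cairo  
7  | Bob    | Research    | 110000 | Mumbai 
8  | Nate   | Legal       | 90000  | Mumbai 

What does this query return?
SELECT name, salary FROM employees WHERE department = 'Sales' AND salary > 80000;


Filtering: department = 'Sales' AND salary > 80000
Matching: 0 rows

Empty result set (0 rows)


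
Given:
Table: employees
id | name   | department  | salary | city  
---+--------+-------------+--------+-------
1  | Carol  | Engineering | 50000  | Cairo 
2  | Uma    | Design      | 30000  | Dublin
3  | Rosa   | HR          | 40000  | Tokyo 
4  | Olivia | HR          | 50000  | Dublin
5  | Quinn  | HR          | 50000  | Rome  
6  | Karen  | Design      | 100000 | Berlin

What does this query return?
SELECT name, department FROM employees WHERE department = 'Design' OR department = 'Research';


Filtering: department = 'Design' OR 'Research'
Matching: 2 rows

2 rows:
Uma, Design
Karen, Design


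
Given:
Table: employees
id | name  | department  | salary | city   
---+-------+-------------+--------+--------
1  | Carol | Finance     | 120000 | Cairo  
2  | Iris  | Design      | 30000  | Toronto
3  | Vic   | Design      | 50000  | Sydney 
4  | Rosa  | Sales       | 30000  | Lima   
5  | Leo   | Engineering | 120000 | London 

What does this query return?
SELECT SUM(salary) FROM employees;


SUM(salary) = 120000 + 30000 + 50000 + 30000 + 120000 = 350000

350000


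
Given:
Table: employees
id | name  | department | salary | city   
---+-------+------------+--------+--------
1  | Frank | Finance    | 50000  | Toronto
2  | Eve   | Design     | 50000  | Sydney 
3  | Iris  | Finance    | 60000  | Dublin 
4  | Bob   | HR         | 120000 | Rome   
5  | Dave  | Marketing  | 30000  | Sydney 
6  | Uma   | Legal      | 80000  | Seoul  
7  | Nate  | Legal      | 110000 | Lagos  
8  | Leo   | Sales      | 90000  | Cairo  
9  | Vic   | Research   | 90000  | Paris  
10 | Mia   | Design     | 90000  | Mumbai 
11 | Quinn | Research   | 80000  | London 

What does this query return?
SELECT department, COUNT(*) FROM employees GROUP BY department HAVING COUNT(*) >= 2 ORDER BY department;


Groups with count >= 2:
  Design: 2 -> PASS
  Finance: 2 -> PASS
  Legal: 2 -> PASS
  Research: 2 -> PASS
  HR: 1 -> filtered out
  Marketing: 1 -> filtered out
  Sales: 1 -> filtered out


4 groups:
Design, 2
Finance, 2
Legal, 2
Research, 2


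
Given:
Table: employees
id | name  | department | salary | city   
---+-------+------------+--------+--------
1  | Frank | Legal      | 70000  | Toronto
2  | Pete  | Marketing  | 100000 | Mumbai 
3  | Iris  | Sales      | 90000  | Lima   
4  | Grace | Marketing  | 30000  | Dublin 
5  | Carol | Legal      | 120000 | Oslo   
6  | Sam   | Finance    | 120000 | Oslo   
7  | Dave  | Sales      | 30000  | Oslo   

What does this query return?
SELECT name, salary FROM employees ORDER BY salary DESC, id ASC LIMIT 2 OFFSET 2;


Sort by salary DESC (id ASC tiebreak), then skip 2 and take 2
Rows 3 through 4

2 rows:
Pete, 100000
Iris, 90000


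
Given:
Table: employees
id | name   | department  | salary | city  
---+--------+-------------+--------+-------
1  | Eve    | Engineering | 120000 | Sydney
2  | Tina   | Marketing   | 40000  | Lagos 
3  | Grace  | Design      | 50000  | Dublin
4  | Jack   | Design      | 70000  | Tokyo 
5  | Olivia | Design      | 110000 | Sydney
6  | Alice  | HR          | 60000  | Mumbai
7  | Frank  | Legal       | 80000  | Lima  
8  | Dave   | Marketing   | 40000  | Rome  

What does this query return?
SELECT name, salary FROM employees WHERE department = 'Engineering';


Filtering: department = 'Engineering'
Matching rows: 1

1 rows:
Eve, 120000
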